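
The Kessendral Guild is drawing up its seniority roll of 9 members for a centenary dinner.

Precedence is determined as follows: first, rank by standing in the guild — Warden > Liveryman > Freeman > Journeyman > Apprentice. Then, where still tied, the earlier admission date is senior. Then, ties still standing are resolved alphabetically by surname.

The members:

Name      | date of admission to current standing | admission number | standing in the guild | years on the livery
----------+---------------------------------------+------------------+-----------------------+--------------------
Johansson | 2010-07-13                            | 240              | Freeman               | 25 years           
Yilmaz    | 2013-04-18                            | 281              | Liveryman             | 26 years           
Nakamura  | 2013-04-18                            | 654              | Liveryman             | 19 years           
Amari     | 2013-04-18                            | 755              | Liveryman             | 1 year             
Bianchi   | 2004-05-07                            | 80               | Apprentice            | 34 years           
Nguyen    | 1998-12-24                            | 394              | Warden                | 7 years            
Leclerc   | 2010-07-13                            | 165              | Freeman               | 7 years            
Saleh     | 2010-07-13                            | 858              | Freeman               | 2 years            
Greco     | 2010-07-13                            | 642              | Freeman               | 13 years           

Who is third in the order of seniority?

By standing in the guild: Nguyen (Warden); then Amari, Nakamura and Yilmaz (Liveryman); then Greco, Johansson, Leclerc and Saleh (Freeman); then Bianchi (Apprentice).
Amari, Nakamura and Yilmaz all have date of admission to current standing 2013-04-18, so the next rule applies.
Among Amari, Nakamura and Yilmaz, alphabetically by surname: Amari before Nakamura before Yilmaz.
Greco, Johansson, Leclerc and Saleh all have date of admission to current standing 2010-07-13, so the next rule applies.
Among Greco, Johansson, Leclerc and Saleh, alphabetically by surname: Greco before Johansson before Leclerc before Saleh.
Order: Nguyen, Amari, Nakamura, Yilmaz, Greco, Johansson, Leclerc, Saleh, Bianchi.

Nakamura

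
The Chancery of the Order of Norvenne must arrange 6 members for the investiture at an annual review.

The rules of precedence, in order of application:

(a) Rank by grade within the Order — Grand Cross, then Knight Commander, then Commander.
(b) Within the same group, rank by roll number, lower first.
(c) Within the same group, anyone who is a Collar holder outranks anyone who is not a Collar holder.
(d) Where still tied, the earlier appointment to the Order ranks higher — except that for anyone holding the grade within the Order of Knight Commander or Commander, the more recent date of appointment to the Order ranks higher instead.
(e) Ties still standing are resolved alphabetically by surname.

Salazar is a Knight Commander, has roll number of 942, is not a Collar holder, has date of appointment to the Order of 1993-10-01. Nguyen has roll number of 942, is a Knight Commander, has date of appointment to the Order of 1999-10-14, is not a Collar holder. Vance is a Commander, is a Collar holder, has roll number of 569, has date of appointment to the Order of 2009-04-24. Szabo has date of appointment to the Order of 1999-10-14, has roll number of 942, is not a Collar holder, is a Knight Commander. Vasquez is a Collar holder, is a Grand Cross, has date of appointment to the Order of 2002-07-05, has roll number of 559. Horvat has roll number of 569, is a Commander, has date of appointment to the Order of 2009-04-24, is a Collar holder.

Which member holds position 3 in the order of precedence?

By grade within the Order: Vasquez (Grand Cross); then Nguyen, Szabo and Salazar (Knight Commander); then Horvat and Vance (Commander).
Nguyen, Szabo and Salazar all have roll number 942, so the next rule applies.
Nguyen, Szabo and Salazar are each not a Collar holder, so the next rule applies.
Among Nguyen, Szabo and Salazar, by date of appointment to the Order (later first) (reversed rule for this group): Nguyen and Szabo (1999-10-14) before Salazar (1993-10-01).
Among Nguyen and Szabo, alphabetically by surname: Nguyen before Szabo.
Horvat and Vance both have roll number 569, so the next rule applies.
Horvat and Vance are each a Collar holder, so the next rule applies.
Horvat and Vance both have date of appointment to the Order 2009-04-24, so the next rule applies.
Among Horvat and Vance, alphabetically by surname: Horvat before Vance.
Order: Vasquez, Nguyen, Szabo, Salazar, Horvat, Vance.

Szabo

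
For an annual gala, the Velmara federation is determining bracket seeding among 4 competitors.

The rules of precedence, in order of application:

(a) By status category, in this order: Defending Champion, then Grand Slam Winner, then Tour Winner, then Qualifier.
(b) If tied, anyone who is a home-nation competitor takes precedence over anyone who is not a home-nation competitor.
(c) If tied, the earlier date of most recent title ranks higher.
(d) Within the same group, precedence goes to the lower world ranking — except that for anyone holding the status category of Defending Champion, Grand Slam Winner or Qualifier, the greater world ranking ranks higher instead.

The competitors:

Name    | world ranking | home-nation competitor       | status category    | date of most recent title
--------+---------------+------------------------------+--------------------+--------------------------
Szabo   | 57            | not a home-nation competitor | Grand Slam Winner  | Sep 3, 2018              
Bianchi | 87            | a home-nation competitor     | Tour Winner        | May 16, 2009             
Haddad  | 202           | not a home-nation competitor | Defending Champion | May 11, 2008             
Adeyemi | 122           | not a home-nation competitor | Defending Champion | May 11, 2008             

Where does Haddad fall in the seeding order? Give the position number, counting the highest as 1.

1

By status category: Haddad and Adeyemi (Defending Champion); then Szabo (Grand Slam Winner); then Bianchi (Tour Winner).
Haddad and Adeyemi are each not a home-nation competitor, so the next rule applies.
Haddad and Adeyemi both have date of most recent title May 11, 2008, so the next rule applies.
Among Haddad and Adeyemi, by world ranking (higher first) (reversed rule for this group): Haddad (202) before Adeyemi (122).
Order: Haddad, Adeyemi, Szabo, Bianchi. So position 1.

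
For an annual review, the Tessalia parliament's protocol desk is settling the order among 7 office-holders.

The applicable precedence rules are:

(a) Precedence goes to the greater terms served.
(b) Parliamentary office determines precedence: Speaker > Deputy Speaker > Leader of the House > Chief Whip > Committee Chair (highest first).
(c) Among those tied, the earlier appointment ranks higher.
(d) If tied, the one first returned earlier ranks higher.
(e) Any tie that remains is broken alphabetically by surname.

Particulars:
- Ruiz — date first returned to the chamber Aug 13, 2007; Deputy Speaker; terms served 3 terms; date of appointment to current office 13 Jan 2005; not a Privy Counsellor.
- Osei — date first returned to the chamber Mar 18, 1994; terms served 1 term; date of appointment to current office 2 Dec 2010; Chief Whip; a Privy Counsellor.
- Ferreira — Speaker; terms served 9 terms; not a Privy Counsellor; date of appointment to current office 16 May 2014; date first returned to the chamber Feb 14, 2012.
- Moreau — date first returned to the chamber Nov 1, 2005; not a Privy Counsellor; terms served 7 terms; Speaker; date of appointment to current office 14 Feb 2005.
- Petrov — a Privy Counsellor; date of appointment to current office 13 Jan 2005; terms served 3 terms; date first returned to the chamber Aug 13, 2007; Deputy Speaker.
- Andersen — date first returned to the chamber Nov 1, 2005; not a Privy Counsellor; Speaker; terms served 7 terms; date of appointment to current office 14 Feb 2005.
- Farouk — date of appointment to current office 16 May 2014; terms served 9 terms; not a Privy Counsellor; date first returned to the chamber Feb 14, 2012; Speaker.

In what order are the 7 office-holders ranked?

Farouk, Ferreira, Andersen, Moreau, Petrov, Ruiz, Osei

By terms served (higher first): Farouk and Ferreira (both 9 terms); then Andersen and Moreau (both 7 terms); then Petrov and Ruiz (both 3 terms); then Osei (1 term).
Farouk and Ferreira are each Speaker, so the next rule applies.
Farouk and Ferreira both have date of appointment to current office 16 May 2014, so the next rule applies.
Farouk and Ferreira both have date first returned to the chamber Feb 14, 2012, so the next rule applies.
Among Farouk and Ferreira, alphabetically by surname: Farouk before Ferreira.
Andersen and Moreau are each Speaker, so the next rule applies.
Andersen and Moreau both have date of appointment to current office 14 Feb 2005, so the next rule applies.
Andersen and Moreau both have date first returned to the chamber Nov 1, 2005, so the next rule applies.
Among Andersen and Moreau, alphabetically by surname: Andersen before Moreau.
Petrov and Ruiz are each Deputy Speaker, so the next rule applies.
Petrov and Ruiz both have date of appointment to current office 13 Jan 2005, so the next rule applies.
Petrov and Ruiz both have date first returned to the chamber Aug 13, 2007, so the next rule applies.
Among Petrov and Ruiz, alphabetically by surname: Petrov before Ruiz.
Full order: Farouk, Ferreira, Andersen, Moreau, Petrov, Ruiz, Osei.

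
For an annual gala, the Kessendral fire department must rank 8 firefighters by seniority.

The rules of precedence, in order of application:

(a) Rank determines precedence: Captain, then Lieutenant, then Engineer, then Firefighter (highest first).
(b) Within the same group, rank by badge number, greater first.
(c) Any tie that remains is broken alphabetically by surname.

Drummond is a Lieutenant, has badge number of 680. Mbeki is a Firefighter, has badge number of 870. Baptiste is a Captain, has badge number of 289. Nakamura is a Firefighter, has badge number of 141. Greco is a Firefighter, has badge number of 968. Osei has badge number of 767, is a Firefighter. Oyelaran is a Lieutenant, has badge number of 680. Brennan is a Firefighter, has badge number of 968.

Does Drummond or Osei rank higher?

Drummond

By rank: Baptiste (Captain); then Drummond and Oyelaran (Lieutenant); then Brennan, Greco, Mbeki, Osei and Nakamura (Firefighter).
Drummond and Oyelaran both have badge number 680, so the next rule applies.
Among Drummond and Oyelaran, alphabetically by surname: Drummond before Oyelaran.
Among Brennan, Greco, Mbeki, Osei and Nakamura, by badge number (higher first): Brennan and Greco (968) before Mbeki (870) before Osei (767) before Nakamura (141).
Among Brennan and Greco, alphabetically by surname: Brennan before Greco.
So Drummond takes precedence.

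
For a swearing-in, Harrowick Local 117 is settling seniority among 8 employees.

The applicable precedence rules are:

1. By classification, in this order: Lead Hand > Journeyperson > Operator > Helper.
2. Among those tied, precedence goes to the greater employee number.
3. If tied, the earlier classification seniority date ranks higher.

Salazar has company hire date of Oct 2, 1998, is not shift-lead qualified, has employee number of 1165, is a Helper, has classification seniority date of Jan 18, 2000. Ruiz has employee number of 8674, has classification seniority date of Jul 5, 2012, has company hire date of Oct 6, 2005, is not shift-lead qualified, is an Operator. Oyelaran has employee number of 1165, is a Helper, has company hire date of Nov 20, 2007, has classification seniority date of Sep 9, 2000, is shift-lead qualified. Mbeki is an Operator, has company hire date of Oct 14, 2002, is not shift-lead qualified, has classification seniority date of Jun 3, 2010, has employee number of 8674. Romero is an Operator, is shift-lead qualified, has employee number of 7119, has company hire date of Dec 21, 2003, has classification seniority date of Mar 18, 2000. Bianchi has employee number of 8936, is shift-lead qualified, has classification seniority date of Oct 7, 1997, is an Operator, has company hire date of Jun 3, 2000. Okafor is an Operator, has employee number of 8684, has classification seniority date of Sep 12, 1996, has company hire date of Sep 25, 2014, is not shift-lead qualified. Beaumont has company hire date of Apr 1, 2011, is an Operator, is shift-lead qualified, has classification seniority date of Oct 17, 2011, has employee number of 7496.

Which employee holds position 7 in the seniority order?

Salazar

By classification: Bianchi, Okafor, Mbeki, Ruiz, Beaumont and Romero (Operator); then Salazar and Oyelaran (Helper).
Among Bianchi, Okafor, Mbeki, Ruiz, Beaumont and Romero, by employee number (higher first): Bianchi (8936) before Okafor (8684) before Mbeki and Ruiz (8674) before Beaumont (7496) before Romero (7119).
Among Mbeki and Ruiz, by classification seniority date (earlier first): Mbeki (Jun 3, 2010) before Ruiz (Jul 5, 2012).
Salazar and Oyelaran both have employee number 1165, so the next rule applies.
Among Salazar and Oyelaran, by classification seniority date (earlier first): Salazar (Jan 18, 2000) before Oyelaran (Sep 9, 2000).
Order: Bianchi, Okafor, Mbeki, Ruiz, Beaumont, Romero, Salazar, Oyelaran.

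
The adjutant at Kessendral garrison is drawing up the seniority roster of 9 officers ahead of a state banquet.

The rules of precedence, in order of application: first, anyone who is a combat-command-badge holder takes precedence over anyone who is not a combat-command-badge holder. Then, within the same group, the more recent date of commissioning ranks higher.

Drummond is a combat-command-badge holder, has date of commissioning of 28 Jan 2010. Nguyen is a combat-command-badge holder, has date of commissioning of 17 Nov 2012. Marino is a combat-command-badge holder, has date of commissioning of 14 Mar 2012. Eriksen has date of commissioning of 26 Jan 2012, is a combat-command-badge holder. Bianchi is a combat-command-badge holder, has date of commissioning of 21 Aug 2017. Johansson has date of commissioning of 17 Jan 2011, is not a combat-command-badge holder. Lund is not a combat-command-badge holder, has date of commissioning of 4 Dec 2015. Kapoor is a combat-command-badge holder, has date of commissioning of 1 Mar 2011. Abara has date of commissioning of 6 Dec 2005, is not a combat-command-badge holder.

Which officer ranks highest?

By the first rule: Bianchi, Nguyen, Marino, Eriksen, Kapoor and Drummond (each a combat-command-badge holder); then Lund, Johansson and Abara (each not a combat-command-badge holder).
Among Bianchi, Nguyen, Marino, Eriksen, Kapoor and Drummond, by date of commissioning (later first): Bianchi (21 Aug 2017) before Nguyen (17 Nov 2012) before Marino (14 Mar 2012) before Eriksen (26 Jan 2012) before Kapoor (1 Mar 2011) before Drummond (28 Jan 2010).
Among Lund, Johansson and Abara, by date of commissioning (later first): Lund (4 Dec 2015) before Johansson (17 Jan 2011) before Abara (6 Dec 2005).
Order: Bianchi, Nguyen, Marino, Eriksen, Kapoor, Drummond, Lund, Johansson, Abara.

Bianchi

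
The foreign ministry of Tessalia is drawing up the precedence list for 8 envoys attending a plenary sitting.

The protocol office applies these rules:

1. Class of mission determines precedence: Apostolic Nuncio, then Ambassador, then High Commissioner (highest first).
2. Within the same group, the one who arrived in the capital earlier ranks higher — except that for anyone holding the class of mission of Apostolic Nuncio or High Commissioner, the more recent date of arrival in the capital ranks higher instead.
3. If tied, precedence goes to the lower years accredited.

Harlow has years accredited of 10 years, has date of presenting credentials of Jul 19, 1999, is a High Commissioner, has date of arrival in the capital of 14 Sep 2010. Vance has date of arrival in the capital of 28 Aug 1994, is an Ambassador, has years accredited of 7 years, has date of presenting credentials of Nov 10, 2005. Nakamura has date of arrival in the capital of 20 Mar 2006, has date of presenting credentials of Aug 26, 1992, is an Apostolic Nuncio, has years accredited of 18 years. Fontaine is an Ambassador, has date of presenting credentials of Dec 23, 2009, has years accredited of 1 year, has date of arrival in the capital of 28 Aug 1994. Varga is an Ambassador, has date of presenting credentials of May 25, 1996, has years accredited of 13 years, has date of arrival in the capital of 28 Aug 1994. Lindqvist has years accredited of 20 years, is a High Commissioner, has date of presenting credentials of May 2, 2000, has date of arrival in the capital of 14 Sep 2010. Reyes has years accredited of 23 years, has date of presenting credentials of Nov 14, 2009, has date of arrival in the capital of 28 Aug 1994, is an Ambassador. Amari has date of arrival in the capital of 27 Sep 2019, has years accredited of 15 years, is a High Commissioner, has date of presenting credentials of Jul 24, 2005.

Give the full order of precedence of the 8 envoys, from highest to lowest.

By class of mission: Nakamura (Apostolic Nuncio); then Fontaine, Vance, Varga and Reyes (Ambassador); then Amari, Harlow and Lindqvist (High Commissioner).
Fontaine, Vance, Varga and Reyes all have date of arrival in the capital 28 Aug 1994, so the next rule applies.
Among Fontaine, Vance, Varga and Reyes, by years accredited (lower first): Fontaine (1 year) before Vance (7 years) before Varga (13 years) before Reyes (23 years).
Among Amari, Harlow and Lindqvist, by date of arrival in the capital (later first) (reversed rule for this group): Amari (27 Sep 2019) before Harlow and Lindqvist (14 Sep 2010).
Among Harlow and Lindqvist, by years accredited (lower first): Harlow (10 years) before Lindqvist (20 years).
Full order: Nakamura, Fontaine, Vance, Varga, Reyes, Amari, Harlow, Lindqvist.

Nakamura, Fontaine, Vance, Varga, Reyes, Amari, Harlow, Lindqvist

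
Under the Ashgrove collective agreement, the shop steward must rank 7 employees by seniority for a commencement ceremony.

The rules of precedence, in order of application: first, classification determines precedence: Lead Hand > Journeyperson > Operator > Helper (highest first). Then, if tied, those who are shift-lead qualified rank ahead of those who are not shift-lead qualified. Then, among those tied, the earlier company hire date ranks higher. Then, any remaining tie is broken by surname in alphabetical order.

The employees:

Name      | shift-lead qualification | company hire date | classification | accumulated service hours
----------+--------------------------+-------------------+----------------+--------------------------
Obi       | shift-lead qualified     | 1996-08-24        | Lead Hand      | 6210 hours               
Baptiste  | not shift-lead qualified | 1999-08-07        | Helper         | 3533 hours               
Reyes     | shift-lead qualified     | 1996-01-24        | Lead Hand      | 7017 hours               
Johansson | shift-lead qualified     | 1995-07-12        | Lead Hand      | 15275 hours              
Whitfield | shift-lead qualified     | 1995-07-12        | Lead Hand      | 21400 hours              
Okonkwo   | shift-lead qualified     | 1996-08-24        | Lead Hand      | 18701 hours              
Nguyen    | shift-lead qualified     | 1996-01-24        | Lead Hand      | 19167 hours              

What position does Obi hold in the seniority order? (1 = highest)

By classification: Johansson, Whitfield, Nguyen, Reyes, Obi and Okonkwo (Lead Hand); then Baptiste (Helper).
Johansson, Whitfield, Nguyen, Reyes, Obi and Okonkwo are each shift-lead qualified, so the next rule applies.
Among Johansson, Whitfield, Nguyen, Reyes, Obi and Okonkwo, by company hire date (earlier first): Johansson and Whitfield (1995-07-12) before Nguyen and Reyes (1996-01-24) before Obi and Okonkwo (1996-08-24).
Among Johansson and Whitfield, alphabetically by surname: Johansson before Whitfield.
Among Nguyen and Reyes, alphabetically by surname: Nguyen before Reyes.
Among Obi and Okonkwo, alphabetically by surname: Obi before Okonkwo.
Order: Johansson, Whitfield, Nguyen, Reyes, Obi, Okonkwo, Baptiste. So position 5.

5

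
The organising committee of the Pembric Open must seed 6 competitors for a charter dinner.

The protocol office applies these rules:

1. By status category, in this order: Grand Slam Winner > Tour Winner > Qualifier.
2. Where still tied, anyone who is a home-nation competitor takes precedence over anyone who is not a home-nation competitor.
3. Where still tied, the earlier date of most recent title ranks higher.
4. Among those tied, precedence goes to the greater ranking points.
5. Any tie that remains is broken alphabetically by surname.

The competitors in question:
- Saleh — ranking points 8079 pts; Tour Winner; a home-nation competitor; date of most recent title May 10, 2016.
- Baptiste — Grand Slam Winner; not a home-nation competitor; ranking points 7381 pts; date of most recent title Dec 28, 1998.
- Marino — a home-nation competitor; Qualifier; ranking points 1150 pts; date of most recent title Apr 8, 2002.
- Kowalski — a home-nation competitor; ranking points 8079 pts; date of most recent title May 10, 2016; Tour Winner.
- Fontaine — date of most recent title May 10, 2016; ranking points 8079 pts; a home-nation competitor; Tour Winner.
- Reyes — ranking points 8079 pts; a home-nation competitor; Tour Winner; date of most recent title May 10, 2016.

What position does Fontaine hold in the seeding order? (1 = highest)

By status category: Baptiste (Grand Slam Winner); then Fontaine, Kowalski, Reyes and Saleh (Tour Winner); then Marino (Qualifier).
Fontaine, Kowalski, Reyes and Saleh are each a home-nation competitor, so the next rule applies.
Fontaine, Kowalski, Reyes and Saleh all have date of most recent title May 10, 2016, so the next rule applies.
Fontaine, Kowalski, Reyes and Saleh all have ranking points 8079 pts, so the next rule applies.
Among Fontaine, Kowalski, Reyes and Saleh, alphabetically by surname: Fontaine before Kowalski before Reyes before Saleh.
Order: Baptiste, Fontaine, Kowalski, Reyes, Saleh, Marino. So position 2.

2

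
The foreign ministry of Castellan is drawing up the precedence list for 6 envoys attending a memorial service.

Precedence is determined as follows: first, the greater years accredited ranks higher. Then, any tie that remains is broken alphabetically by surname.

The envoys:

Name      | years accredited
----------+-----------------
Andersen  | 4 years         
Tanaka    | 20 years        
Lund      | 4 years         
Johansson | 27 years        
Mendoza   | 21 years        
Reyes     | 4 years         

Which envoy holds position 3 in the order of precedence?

By years accredited (higher first): Johansson (27 years); then Mendoza (21 years); then Tanaka (20 years); then Andersen, Lund and Reyes (each 4 years).
Among Andersen, Lund and Reyes, alphabetically by surname: Andersen before Lund before Reyes.
Order: Johansson, Mendoza, Tanaka, Andersen, Lund, Reyes.

Tanaka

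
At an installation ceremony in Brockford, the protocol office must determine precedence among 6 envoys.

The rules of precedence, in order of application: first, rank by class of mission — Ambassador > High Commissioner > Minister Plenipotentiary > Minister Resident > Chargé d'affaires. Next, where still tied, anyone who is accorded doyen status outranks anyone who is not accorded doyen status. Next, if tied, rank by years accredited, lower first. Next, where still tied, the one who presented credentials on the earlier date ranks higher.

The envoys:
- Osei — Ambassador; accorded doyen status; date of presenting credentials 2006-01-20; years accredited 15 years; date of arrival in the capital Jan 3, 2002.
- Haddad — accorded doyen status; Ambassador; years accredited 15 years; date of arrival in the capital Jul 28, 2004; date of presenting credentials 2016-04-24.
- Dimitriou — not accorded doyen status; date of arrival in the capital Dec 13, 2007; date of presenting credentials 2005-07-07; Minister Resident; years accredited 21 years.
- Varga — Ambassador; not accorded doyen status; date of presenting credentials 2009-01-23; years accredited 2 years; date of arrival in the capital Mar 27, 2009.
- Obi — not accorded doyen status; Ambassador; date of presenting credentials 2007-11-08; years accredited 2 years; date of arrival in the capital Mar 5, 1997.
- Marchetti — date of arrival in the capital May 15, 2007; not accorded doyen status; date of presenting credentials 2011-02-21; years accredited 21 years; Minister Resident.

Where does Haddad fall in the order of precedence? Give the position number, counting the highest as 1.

2

By class of mission: Osei, Haddad, Obi and Varga (Ambassador); then Dimitriou and Marchetti (Minister Resident).
Among Osei, Haddad, Obi and Varga, accorded doyen status before not accorded doyen status: Osei and Haddad (accorded doyen status) before Obi and Varga (not accorded doyen status).
Osei and Haddad both have years accredited 15 years, so the next rule applies.
Among Osei and Haddad, by date of presenting credentials (earlier first): Osei (2006-01-20) before Haddad (2016-04-24).
Obi and Varga both have years accredited 2 years, so the next rule applies.
Among Obi and Varga, by date of presenting credentials (earlier first): Obi (2007-11-08) before Varga (2009-01-23).
Dimitriou and Marchetti are each not accorded doyen status, so the next rule applies.
Dimitriou and Marchetti both have years accredited 21 years, so the next rule applies.
Among Dimitriou and Marchetti, by date of presenting credentials (earlier first): Dimitriou (2005-07-07) before Marchetti (2011-02-21).
Order: Osei, Haddad, Obi, Varga, Dimitriou, Marchetti. So position 2.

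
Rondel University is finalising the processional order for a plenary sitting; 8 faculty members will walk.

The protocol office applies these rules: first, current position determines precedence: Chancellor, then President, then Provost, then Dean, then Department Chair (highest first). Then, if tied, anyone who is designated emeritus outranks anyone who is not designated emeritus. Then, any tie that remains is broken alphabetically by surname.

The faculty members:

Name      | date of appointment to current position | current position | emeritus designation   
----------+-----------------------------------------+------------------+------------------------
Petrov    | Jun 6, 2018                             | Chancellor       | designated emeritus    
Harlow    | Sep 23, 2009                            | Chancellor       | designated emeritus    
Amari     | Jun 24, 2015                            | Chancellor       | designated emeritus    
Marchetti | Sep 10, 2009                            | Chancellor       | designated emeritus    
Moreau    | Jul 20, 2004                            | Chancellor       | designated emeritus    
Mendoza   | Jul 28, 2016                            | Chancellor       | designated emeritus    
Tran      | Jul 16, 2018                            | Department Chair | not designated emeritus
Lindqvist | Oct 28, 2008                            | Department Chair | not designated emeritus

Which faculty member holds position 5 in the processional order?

Moreau

By current position: Amari, Harlow, Marchetti, Mendoza, Moreau and Petrov (Chancellor); then Lindqvist and Tran (Department Chair).
Amari, Harlow, Marchetti, Mendoza, Moreau and Petrov are each designated emeritus, so the next rule applies.
Among Amari, Harlow, Marchetti, Mendoza, Moreau and Petrov, alphabetically by surname: Amari before Harlow before Marchetti before Mendoza before Moreau before Petrov.
Lindqvist and Tran are each not designated emeritus, so the next rule applies.
Among Lindqvist and Tran, alphabetically by surname: Lindqvist before Tran.
Order: Amari, Harlow, Marchetti, Mendoza, Moreau, Petrov, Lindqvist, Tran.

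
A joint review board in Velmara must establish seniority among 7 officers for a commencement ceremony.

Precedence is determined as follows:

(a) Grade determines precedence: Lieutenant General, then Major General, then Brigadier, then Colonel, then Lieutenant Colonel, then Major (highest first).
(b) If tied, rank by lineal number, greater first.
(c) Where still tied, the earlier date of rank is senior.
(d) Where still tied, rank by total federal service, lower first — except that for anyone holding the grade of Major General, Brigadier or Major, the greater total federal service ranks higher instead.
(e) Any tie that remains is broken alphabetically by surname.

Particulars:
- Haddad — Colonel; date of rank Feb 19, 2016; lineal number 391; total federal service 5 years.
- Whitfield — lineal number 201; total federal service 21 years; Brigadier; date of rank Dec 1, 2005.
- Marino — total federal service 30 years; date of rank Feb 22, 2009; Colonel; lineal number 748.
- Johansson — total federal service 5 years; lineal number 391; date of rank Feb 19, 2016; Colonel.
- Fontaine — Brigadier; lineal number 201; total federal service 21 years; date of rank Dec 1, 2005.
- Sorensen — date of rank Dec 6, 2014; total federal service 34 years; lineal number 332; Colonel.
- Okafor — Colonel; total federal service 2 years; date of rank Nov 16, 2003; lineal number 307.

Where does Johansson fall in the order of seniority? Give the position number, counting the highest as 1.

By grade: Fontaine and Whitfield (Brigadier); then Marino, Haddad, Johansson, Sorensen and Okafor (Colonel).
Fontaine and Whitfield both have lineal number 201, so the next rule applies.
Fontaine and Whitfield both have date of rank Dec 1, 2005, so the next rule applies.
Fontaine and Whitfield both have total federal service 21 years, so the next rule applies.
Among Fontaine and Whitfield, alphabetically by surname: Fontaine before Whitfield.
Among Marino, Haddad, Johansson, Sorensen and Okafor, by lineal number (higher first): Marino (748) before Haddad and Johansson (391) before Sorensen (332) before Okafor (307).
Haddad and Johansson both have date of rank Feb 19, 2016, so the next rule applies.
Haddad and Johansson both have total federal service 5 years, so the next rule applies.
Among Haddad and Johansson, alphabetically by surname: Haddad before Johansson.
Order: Fontaine, Whitfield, Marino, Haddad, Johansson, Sorensen, Okafor. So position 5.

5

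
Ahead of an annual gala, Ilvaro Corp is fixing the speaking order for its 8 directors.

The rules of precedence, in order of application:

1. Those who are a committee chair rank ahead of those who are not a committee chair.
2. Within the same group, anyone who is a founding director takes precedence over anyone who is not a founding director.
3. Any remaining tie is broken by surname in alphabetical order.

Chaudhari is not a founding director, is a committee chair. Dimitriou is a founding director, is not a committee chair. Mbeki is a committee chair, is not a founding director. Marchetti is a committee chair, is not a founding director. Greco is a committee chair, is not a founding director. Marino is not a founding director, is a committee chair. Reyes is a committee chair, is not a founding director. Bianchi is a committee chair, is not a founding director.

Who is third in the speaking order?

Greco

By the first rule: Bianchi, Chaudhari, Greco, Marchetti, Marino, Mbeki and Reyes (each a committee chair); then Dimitriou (not a committee chair).
Bianchi, Chaudhari, Greco, Marchetti, Marino, Mbeki and Reyes are each not a founding director, so the next rule applies.
Among Bianchi, Chaudhari, Greco, Marchetti, Marino, Mbeki and Reyes, alphabetically by surname: Bianchi before Chaudhari before Greco before Marchetti before Marino before Mbeki before Reyes.
Order: Bianchi, Chaudhari, Greco, Marchetti, Marino, Mbeki, Reyes, Dimitriou.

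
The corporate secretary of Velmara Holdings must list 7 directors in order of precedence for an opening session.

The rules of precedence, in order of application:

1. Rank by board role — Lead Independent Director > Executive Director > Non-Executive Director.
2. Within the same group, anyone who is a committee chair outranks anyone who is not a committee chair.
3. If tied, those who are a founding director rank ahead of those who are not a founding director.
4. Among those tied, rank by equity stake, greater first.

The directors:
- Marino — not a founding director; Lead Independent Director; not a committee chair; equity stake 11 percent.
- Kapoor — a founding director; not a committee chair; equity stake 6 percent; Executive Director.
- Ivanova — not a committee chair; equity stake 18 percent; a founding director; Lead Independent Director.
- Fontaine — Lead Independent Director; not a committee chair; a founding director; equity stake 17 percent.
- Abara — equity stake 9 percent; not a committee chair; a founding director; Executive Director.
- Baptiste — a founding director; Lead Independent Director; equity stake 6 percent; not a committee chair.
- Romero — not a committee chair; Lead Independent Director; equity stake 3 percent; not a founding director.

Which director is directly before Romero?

By board role: Ivanova, Fontaine, Baptiste, Marino and Romero (Lead Independent Director); then Abara and Kapoor (Executive Director).
Ivanova, Fontaine, Baptiste, Marino and Romero are each not a committee chair, so the next rule applies.
Among Ivanova, Fontaine, Baptiste, Marino and Romero, a founding director before not a founding director: Ivanova, Fontaine and Baptiste (a founding director) before Marino and Romero (not a founding director).
Among Ivanova, Fontaine and Baptiste, by equity stake (higher first): Ivanova (18 percent) before Fontaine (17 percent) before Baptiste (6 percent).
Among Marino and Romero, by equity stake (higher first): Marino (11 percent) before Romero (3 percent).
Abara and Kapoor are each not a committee chair, so the next rule applies.
Abara and Kapoor are each a founding director, so the next rule applies.
Among Abara and Kapoor, by equity stake (higher first): Abara (9 percent) before Kapoor (6 percent).
Order: Ivanova, Fontaine, Baptiste, Marino, Romero, Abara, Kapoor.

Marino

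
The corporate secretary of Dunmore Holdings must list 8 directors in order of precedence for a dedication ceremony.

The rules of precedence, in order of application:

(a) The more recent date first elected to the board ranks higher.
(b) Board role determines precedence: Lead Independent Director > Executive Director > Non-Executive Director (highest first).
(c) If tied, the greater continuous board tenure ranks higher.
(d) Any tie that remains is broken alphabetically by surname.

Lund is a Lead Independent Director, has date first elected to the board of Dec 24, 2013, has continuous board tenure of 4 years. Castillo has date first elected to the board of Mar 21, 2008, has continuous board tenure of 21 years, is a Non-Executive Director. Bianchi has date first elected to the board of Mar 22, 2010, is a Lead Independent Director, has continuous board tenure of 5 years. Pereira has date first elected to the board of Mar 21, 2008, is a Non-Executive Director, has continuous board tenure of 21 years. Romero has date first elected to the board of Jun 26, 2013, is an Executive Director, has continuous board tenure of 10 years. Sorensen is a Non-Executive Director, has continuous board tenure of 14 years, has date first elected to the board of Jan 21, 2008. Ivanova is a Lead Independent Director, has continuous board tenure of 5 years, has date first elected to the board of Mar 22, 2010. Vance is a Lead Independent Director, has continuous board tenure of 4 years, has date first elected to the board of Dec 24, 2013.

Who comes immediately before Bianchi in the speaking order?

Romero

By date first elected to the board (later first): Lund and Vance (both Dec 24, 2013); then Romero (Jun 26, 2013); then Bianchi and Ivanova (both Mar 22, 2010); then Castillo and Pereira (both Mar 21, 2008); then Sorensen (Jan 21, 2008).
Lund and Vance are each Lead Independent Director, so the next rule applies.
Lund and Vance both have continuous board tenure 4 years, so the next rule applies.
Among Lund and Vance, alphabetically by surname: Lund before Vance.
Bianchi and Ivanova are each Lead Independent Director, so the next rule applies.
Bianchi and Ivanova both have continuous board tenure 5 years, so the next rule applies.
Among Bianchi and Ivanova, alphabetically by surname: Bianchi before Ivanova.
Castillo and Pereira are each Non-Executive Director, so the next rule applies.
Castillo and Pereira both have continuous board tenure 21 years, so the next rule applies.
Among Castillo and Pereira, alphabetically by surname: Castillo before Pereira.
Order: Lund, Vance, Romero, Bianchi, Ivanova, Castillo, Pereira, Sorensen.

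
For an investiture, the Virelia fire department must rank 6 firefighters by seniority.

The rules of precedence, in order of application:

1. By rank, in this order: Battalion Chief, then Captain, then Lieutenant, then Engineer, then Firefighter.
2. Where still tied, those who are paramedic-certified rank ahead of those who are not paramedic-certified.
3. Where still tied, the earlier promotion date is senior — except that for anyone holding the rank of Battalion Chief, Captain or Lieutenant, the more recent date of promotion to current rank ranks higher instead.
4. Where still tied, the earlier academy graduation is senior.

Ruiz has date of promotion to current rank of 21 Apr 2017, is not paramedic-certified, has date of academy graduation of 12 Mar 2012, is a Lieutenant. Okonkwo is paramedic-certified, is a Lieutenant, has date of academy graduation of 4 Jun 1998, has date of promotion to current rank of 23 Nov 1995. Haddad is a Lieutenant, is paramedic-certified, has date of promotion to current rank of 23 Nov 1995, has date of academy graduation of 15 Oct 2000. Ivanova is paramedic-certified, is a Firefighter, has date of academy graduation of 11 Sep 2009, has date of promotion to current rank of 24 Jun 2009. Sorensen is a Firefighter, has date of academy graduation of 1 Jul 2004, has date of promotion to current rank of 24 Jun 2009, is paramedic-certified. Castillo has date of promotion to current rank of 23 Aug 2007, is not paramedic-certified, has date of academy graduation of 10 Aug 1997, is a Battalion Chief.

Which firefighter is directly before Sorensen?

By rank: Castillo (Battalion Chief); then Okonkwo, Haddad and Ruiz (Lieutenant); then Sorensen and Ivanova (Firefighter).
Among Okonkwo, Haddad and Ruiz, paramedic-certified before not paramedic-certified: Okonkwo and Haddad (paramedic-certified) before Ruiz (not paramedic-certified).
Okonkwo and Haddad both have date of promotion to current rank 23 Nov 1995, so the next rule applies.
Among Okonkwo and Haddad, by date of academy graduation (earlier first): Okonkwo (4 Jun 1998) before Haddad (15 Oct 2000).
Sorensen and Ivanova are each paramedic-certified, so the next rule applies.
Sorensen and Ivanova both have date of promotion to current rank 24 Jun 2009, so the next rule applies.
Among Sorensen and Ivanova, by date of academy graduation (earlier first): Sorensen (1 Jul 2004) before Ivanova (11 Sep 2009).
Order: Castillo, Okonkwo, Haddad, Ruiz, Sorensen, Ivanova.

Ruiz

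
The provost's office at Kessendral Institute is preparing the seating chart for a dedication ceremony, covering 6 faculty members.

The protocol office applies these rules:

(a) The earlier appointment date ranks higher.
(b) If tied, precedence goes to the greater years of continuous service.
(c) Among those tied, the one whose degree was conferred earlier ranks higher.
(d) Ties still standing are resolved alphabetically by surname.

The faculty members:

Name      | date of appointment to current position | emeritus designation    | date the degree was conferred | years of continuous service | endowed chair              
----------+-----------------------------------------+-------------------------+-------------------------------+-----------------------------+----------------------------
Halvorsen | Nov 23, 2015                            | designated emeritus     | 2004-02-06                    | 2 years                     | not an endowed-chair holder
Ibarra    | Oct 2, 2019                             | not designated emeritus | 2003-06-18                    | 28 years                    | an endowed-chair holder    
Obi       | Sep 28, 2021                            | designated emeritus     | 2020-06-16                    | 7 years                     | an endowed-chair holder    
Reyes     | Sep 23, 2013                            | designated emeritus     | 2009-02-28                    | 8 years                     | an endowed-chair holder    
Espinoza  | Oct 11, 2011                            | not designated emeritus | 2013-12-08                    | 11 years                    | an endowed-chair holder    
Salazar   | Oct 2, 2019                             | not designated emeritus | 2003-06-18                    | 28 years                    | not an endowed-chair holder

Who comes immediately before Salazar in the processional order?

By date of appointment to current position (earlier first): Espinoza (Oct 11, 2011); then Reyes (Sep 23, 2013); then Halvorsen (Nov 23, 2015); then Ibarra and Salazar (both Oct 2, 2019); then Obi (Sep 28, 2021).
Ibarra and Salazar both have years of continuous service 28 years, so the next rule applies.
Ibarra and Salazar both have date the degree was conferred 2003-06-18, so the next rule applies.
Among Ibarra and Salazar, alphabetically by surname: Ibarra before Salazar.
Order: Espinoza, Reyes, Halvorsen, Ibarra, Salazar, Obi.

Ibarra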